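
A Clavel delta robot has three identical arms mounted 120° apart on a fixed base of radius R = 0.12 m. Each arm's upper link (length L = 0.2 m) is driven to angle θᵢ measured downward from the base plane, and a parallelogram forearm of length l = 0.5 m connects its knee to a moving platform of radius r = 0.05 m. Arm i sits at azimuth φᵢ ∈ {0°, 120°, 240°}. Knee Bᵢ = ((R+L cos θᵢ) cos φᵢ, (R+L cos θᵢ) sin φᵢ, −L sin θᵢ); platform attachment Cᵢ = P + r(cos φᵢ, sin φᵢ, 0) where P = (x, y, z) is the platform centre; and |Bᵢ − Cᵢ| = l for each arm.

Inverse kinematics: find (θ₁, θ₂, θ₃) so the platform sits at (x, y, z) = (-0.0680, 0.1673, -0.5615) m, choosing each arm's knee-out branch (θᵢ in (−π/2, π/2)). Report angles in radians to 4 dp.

φ1=0.0° → target in arm frame (-0.0680, 0.1673)
  e−x'=0.1380;  (l²−L²−(e−x')²−y'²−z²)/2L = -0.3808
  θ1 = atan2(B,A) + arccos(C/0.5782) = 0.9599
φ2=120.0° → target in arm frame (0.1789, -0.0248)
  A=-0.1089, B=-0.5615, C=(l²−L²−A²−y'²−z²)/(2L)=-0.2944
  √(A²+B²)=0.5720;  θ2 = -1.7623+2.1114 ≈ 0.3491
rotate P by −φ3: (-0.1109, -0.1425, -0.5615)
  A cos θ + B sin θ = C:  0.1809·cos θ + -0.5615·sin θ = -0.3958
  θ3 = atan2(B,A) + arccos(C/0.5899) = 1.0471

θ₁ = 0.9599, θ₂ = 0.3491, θ₃ = 1.0471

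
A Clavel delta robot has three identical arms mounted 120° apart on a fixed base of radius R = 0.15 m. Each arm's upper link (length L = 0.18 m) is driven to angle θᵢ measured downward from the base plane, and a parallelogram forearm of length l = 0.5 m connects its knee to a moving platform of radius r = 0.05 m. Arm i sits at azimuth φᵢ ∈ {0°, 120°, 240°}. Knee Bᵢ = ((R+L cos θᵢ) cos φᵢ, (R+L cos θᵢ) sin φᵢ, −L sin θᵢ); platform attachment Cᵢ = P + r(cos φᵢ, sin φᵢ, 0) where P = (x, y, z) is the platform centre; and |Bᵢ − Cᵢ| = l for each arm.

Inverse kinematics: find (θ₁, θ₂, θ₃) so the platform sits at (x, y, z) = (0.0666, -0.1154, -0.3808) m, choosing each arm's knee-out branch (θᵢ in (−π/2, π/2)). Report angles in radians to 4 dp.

rotate P by −φ1: (0.0666, -0.1154, -0.3808)
  A=0.0334, B=-0.3808, C=(l²−L²−A²−y'²−z²)/(2L)=0.1616
  γ=atan2(-0.3808,0.0334)=-1.4833;  ψ=arccos(0.4226)=1.1345;  θ1=γ+ψ≈-0.3488
arm 2 (φ=120.0°): x'=-0.1332, y'=0.0000
  A=0.2332, B=-0.3808, C=(l²−L²−A²−y'²−z²)/(2L)=0.0505
  θ2 = atan2(B,A) + arccos(C/0.4466) = 0.4362
rotate P by −φ3: (0.0666, 0.1154, -0.3808)
  A=0.0334, B=-0.3808, C=(l²−L²−A²−y'²−z²)/(2L)=0.1616
  θ3 = atan2(B,A) + arccos(C/0.3823) = -0.3490

θ₁ = -0.3488, θ₂ = 0.4362, θ₃ = -0.3490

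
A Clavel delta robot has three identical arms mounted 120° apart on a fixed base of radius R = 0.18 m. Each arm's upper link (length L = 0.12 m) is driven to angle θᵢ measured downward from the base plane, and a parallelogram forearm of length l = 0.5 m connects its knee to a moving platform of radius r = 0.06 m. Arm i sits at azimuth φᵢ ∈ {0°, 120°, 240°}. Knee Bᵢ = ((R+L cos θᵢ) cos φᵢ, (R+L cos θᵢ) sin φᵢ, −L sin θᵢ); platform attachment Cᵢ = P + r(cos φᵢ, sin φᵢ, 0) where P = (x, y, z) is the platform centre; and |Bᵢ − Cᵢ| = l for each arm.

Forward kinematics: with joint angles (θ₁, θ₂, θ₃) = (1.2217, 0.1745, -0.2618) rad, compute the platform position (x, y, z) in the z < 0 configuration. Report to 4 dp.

(-0.2166, -0.0550, -0.4358)

arm 1 at φ=0.0°: ρ1 = 0.1610;  centre 1 = (0.1610, 0.0000, -0.1128)
centre 2 = (0.2382·cos120.0°, 0.2382·sin120.0°, -0.0208) = (-0.1191, 0.2063, -0.0208)
centre 3 = (0.2359·cos240.0°, 0.2359·sin240.0°, 0.0311) = (-0.1180, -0.2043, 0.0311)
|centre ₂|²−|centre ₁|² = 0.0185;  |centre ₃|²−|centre ₁|² = 0.0180
[-0.5603 0.4125 0.1839]·P = 0.0185;  [-0.5580 -0.4086 0.2876]·P = 0.0180
Cramer: x(z) = -0.0326+0.4221z;  y(z) = 0.0006+0.1276z
quadratic in z: (1.1944)z²+(0.0622)z+(-0.1998)=0, √Δ=0.9790 → z ∈ {-0.4358, 0.3838}; z = -0.4358 (taking z<0)
x = -0.2166, y = -0.0550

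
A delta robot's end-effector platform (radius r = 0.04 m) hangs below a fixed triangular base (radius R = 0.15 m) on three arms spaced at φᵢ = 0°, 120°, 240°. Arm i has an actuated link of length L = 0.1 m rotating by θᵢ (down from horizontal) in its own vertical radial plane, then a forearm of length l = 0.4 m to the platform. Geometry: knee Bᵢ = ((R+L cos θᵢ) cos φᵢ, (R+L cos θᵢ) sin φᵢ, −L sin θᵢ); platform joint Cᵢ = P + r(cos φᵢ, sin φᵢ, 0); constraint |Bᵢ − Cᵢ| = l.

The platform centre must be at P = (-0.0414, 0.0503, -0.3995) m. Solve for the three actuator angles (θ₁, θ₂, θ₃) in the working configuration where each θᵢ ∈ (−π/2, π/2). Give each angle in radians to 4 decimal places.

φ1=0.0° → target in arm frame (-0.0414, 0.0503)
  e−x'=0.1514;  (l²−L²−(e−x')²−y'²−z²)/2L = -0.1753
  θ1 = atan2(B,A) + arccos(C/0.4272) = 0.7850
rotate P by −φ2: (0.0643, 0.0107, -0.3995)
  e−x'=0.0457;  (l²−L²−(e−x')²−y'²−z²)/2L = -0.0590
  √(A²+B²)=0.4021;  θ2 = -1.4568+1.7181 ≈ 0.2613
arm 3 (φ=240.0°): x'=-0.0229, y'=-0.0610
  e−x'=0.1329;  (l²−L²−(e−x')²−y'²−z²)/2L = -0.1549
  θ3 = atan2(B,A) + arccos(C/0.4210) = 0.6978

θ₁ = 0.7850, θ₂ = 0.2613, θ₃ = 0.6978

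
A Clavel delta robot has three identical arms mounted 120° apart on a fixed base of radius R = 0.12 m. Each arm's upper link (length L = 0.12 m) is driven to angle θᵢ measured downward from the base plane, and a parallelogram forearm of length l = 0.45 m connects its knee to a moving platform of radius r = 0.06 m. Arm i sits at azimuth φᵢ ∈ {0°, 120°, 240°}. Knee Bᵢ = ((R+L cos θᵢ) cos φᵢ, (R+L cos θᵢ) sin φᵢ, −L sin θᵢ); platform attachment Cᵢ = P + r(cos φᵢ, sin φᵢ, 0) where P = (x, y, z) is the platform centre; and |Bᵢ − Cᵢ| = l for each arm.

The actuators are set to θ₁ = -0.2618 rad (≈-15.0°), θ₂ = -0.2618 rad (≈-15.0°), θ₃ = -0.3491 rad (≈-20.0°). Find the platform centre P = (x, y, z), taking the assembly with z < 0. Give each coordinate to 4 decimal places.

φ1=0.0°: virtual centre (0.1759, 0.0000, 0.0311), radius l
φ2=120.0°: virtual centre (-0.0880, 0.1523, 0.0311), radius l
φ3=240.0°: virtual centre (-0.0864, -0.1496, 0.0410), radius l
subtract pairs → two planes through P
plane₁₂: -0.5277x+0.3047y+0.0000z = 0.0000
Cramer: x(z) = 0.0004+0.0192z;  y(z) = 0.0006+0.0332z
sphere 1 gives Az²+Bz+C=0 with A=1.0015, B=-0.0688, C=-0.1707;  B²−4AC=0.6886;  roots -0.3800, 0.4487;  negative root z = -0.3800
x = -0.0069, y = -0.0120

(-0.0069, -0.0120, -0.3800)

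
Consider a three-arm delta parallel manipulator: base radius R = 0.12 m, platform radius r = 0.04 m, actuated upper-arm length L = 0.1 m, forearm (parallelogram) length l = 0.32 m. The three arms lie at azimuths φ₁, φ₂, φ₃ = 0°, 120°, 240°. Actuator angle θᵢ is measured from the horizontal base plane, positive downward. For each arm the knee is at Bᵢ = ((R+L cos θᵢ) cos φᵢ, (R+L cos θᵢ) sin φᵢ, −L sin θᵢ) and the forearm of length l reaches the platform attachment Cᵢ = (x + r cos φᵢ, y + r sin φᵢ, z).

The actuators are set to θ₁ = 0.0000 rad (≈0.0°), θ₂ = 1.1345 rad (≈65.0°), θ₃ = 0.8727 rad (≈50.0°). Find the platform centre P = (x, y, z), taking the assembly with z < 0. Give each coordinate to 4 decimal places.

(0.1226, -0.0325, -0.3131)

arm 1 at φ=0.0°: (R−r)+L cos θ1 = 0.1800;  centre 1 = (0.1800, 0.0000, 0.0000)
centre 2 = (0.1223·cos120.0°, 0.1223·sin120.0°, -0.0906) = (-0.0611, 0.1059, -0.0906)
φ3=240.0°: virtual centre (-0.0721, -0.1249, -0.0766), radius l
subtract pairs → two planes through P
plane₁₂: -0.4823x+0.2118y+-0.1813z = -0.0092
det = 0.2273;  x = 0.0155+-0.3420z,  y = -0.0084+0.0771z
quadratic in z: (1.1229)z²+(0.1112)z+(-0.0753)=0, √Δ=0.5920 → z ∈ {-0.3131, 0.2141}; z = -0.3131 (taking z<0)
x = 0.1226, y = -0.0325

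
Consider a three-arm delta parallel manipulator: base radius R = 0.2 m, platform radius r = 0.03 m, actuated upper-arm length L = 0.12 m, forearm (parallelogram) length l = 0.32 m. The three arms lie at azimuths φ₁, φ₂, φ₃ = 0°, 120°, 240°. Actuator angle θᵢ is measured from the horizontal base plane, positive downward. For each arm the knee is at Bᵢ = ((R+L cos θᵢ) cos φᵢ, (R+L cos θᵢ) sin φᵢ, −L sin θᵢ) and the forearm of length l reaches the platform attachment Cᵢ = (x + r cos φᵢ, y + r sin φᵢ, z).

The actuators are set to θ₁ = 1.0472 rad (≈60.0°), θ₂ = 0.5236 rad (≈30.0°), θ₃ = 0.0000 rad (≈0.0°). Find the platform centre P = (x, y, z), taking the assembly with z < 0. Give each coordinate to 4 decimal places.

φ1=0.0°: virtual centre (0.2300, 0.0000, -0.1039), radius l
centre 2 = (0.2739·cos120.0°, 0.2739·sin120.0°, -0.0600) = (-0.1370, 0.2372, -0.0600)
centre 3 = (0.2900·cos240.0°, 0.2900·sin240.0°, 0.0000) = (-0.1450, -0.2511, 0.0000)
|centre ₂|²−|centre ₁|² = 0.0149;  |centre ₃|²−|centre ₁|² = 0.0204
plane₁₂: -0.7339x+0.4744y+0.0878z = 0.0149
Cramer: x(z) = -0.0237+0.1970z;  y(z) = -0.0052+0.1196z
into |P−centre ₁|² = l²: 1.0531z² + 0.1066z + -0.0272 = 0;  Δ = 0.1260;  z = -0.2191 or 0.1179 → z<0 root = -0.2191
x = -0.0669, y = -0.0314

(-0.0669, -0.0314, -0.2191)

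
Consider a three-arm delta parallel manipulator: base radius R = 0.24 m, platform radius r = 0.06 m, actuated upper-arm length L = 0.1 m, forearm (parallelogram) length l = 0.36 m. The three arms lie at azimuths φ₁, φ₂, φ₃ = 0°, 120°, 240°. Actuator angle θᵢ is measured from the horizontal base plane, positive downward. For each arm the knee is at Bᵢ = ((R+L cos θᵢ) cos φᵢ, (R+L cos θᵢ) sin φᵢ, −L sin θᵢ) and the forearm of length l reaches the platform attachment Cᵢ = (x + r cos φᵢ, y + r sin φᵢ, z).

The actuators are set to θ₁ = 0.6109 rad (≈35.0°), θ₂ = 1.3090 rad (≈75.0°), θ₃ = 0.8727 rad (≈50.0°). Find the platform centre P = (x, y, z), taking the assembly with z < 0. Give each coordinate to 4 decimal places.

(0.0462, -0.0376, -0.3431)

arm 1 at φ=0.0°: e+L cos θ1 = 0.2619;  O1 = (0.2619, 0.0000, -0.0574)
φ2=120.0°: virtual centre (-0.1029, 0.1783, -0.0966), radius l
arm 3 at φ=240.0°: e+L cos θ3 = 0.2443;  O3 = (-0.1221, -0.2115, -0.0766)
eliminate P² terms by subtracting sphere 1 from 2 and 3
linear system: -0.7297x+0.3566y = -0.0202−-0.0785z; -0.7681x+-0.4231y = -0.0063−-0.0385z
Cramer: x(z) = 0.0185-0.0805z;  y(z) = -0.0186+0.0552z
into |P−O₁|² = l²: 1.0095z² + 0.1519z + -0.0667 = 0;  Δ = 0.2925;  z = -0.3431 or 0.1927 → z<0 root = -0.3431
x = 0.0462, y = -0.0376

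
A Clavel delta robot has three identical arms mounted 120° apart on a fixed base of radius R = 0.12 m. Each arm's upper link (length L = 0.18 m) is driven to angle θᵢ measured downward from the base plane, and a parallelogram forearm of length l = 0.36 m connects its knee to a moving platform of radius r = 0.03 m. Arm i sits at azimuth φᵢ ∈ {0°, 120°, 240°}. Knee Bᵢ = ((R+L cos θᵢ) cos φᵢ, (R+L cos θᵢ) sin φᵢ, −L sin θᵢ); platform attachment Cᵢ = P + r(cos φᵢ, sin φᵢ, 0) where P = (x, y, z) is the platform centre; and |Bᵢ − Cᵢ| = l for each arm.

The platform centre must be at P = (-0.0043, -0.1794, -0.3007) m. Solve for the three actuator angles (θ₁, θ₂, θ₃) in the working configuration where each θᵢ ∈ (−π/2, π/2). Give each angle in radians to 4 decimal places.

θ₁ = 0.6110, θ₂ = 1.1344, θ₃ = -0.1742

arm 1 (φ=0.0°): x'=-0.0043, y'=-0.1794
  A=0.0943, B=-0.3007, C=(l²−L²−A²−y'²−z²)/(2L)=-0.0953
  θ1 = atan2(B,A) + arccos(C/0.3151) = 0.6110
arm 2 (φ=120.0°): x'=-0.1532, y'=0.0934
  A=0.2432, B=-0.3007, C=(l²−L²−A²−y'²−z²)/(2L)=-0.1697
  √(A²+B²)=0.3867;  θ2 = -0.8907+2.0251 ≈ 1.1344
φ3=240.0° → target in arm frame (0.1575, 0.0860)
  e−x'=-0.0675;  (l²−L²−(e−x')²−y'²−z²)/2L = -0.0144
  γ=atan2(-0.3007,-0.0675)=-1.7917;  ψ=arccos(-0.0466)=1.6174;  θ3=γ+ψ≈-0.1742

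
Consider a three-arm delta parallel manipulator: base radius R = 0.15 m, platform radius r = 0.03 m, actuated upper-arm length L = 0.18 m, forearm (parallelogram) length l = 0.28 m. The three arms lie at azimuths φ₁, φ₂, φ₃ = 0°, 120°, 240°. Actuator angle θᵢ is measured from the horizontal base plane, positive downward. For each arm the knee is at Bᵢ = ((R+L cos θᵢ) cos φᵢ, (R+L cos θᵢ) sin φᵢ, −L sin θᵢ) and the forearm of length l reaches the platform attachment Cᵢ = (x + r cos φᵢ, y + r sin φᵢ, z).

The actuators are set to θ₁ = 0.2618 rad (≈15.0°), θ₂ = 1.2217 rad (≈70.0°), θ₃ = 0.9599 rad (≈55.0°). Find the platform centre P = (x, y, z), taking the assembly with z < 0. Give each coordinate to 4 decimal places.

(0.0984, -0.0352, -0.2439)

arm 1 at φ=0.0°: ρ1 = 0.2939;  S1 = (0.2939, 0.0000, -0.0466)
arm 2 at φ=120.0°: ρ2 = 0.1816;  S2 = (-0.0908, 0.1572, -0.1691)
arm 3 at φ=240.0°: ρ3 = 0.2232;  S3 = (-0.1116, -0.1933, -0.1474)
|S₂|²−|S₁|² = -0.0270;  |S₃|²−|S₁|² = -0.0169
linear system: -0.7693x+0.3145y = -0.0270−-0.2451z; -0.8110x+-0.3867y = -0.0169−-0.2017z
Cramer: x(z) = 0.0285-0.2864z;  y(z) = -0.0160+0.0789z
into |P−S₁|² = l²: 1.0882z² + 0.2426z + -0.0056 = 0;  Δ = 0.0831;  z = -0.2439 or 0.0209 → z<0 root = -0.2439
x = 0.0984, y = -0.0352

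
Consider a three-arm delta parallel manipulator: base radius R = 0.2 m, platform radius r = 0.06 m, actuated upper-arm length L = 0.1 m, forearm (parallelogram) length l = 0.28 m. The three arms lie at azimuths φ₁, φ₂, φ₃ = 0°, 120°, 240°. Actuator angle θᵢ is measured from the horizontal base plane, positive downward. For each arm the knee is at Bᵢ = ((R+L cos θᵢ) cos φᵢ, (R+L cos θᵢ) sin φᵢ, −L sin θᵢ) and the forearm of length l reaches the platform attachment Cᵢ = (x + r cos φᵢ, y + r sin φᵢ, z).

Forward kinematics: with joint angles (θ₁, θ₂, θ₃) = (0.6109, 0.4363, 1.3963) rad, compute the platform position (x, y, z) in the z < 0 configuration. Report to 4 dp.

φ1=0.0°: virtual centre (0.2219, 0.0000, -0.0574), radius l
S2 = (0.2306·cos120.0°, 0.2306·sin120.0°, -0.0423) = (-0.1153, 0.1997, -0.0423)
φ3=240.0°: virtual centre (-0.0787, -0.1363, -0.0985), radius l
eliminate P² terms by subtracting sphere 1 from 2 and 3
linear system: -0.6745x+0.3995y = 0.0024−0.0302z; -0.6012x+-0.2726y = -0.0181−-0.0822z
Cramer: x(z) = 0.0155-0.0581z;  y(z) = 0.0322-0.1737z
sphere 1 gives Az²+Bz+C=0 with A=1.0335, B=0.1275, C=-0.0314;  B²−4AC=0.1463;  roots -0.2467, 0.1233;  negative root z = -0.2467
x = 0.0298, y = 0.0751

(0.0298, 0.0751, -0.2467)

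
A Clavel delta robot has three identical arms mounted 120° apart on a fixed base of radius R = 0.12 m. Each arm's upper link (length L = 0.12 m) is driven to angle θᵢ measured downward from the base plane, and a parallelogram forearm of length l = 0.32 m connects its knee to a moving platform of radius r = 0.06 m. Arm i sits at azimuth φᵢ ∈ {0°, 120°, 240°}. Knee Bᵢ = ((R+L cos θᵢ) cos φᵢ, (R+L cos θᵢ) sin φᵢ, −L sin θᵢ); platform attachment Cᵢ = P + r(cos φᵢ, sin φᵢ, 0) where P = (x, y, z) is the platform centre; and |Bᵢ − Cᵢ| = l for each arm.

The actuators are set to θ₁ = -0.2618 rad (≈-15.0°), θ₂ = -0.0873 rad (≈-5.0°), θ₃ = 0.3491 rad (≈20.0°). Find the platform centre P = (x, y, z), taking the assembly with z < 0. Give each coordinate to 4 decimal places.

(0.0457, 0.0453, -0.2577)

arm 1 at φ=0.0°: ρ1 = 0.1759;  S1 = (0.1759, 0.0000, 0.0311)
arm 2 at φ=120.0°: ρ2 = 0.1795;  S2 = (-0.0898, 0.1555, 0.0105)
arm 3 at φ=240.0°: ρ3 = 0.1728;  S3 = (-0.0864, -0.1496, -0.0410)
|S₂|²−|S₁|² = 0.0004;  |S₃|²−|S₁|² = -0.0004
[-0.5314 0.3110 -0.0412]·P = 0.0004;  [-0.5246 -0.2992 -0.1442]·P = -0.0004
det = 0.3221;  x = 0.0000+-0.1775z,  y = 0.0013+-0.1708z
quadratic in z: (1.0607)z²+(-0.0001)z+(-0.0705)=0, √Δ=0.5468 → z ∈ {-0.2577, 0.2578}; z = -0.2577 (taking z<0)
x = 0.0457, y = 0.0453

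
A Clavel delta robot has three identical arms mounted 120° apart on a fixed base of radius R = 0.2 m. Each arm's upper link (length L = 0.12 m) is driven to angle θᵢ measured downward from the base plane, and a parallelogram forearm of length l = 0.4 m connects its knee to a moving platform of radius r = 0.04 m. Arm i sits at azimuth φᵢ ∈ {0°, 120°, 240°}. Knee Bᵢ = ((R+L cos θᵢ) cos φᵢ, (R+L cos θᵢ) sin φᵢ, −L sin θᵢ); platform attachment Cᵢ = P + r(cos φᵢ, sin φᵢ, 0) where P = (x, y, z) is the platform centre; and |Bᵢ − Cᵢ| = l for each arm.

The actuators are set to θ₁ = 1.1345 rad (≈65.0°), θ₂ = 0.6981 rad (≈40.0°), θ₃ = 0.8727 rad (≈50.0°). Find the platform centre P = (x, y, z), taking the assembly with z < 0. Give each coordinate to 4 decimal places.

arm 1 at φ=0.0°: e+L cos θ1 = 0.2107;  S1 = (0.2107, 0.0000, -0.1088)
S2 = (0.2519·cos120.0°, 0.2519·sin120.0°, -0.0771) = (-0.1260, 0.2182, -0.0771)
arm 3 at φ=240.0°: e+L cos θ3 = 0.2371;  S3 = (-0.1186, -0.2054, -0.0919)
|S₂|²−|S₁|² = 0.0132;  |S₃|²−|S₁|² = 0.0085
[-0.6733 0.4364 0.0633]·P = 0.0132;  [-0.6586 -0.4107 0.0337]·P = 0.0085
det = 0.5639;  x = -0.0161+0.0721z,  y = 0.0053+-0.0337z
sphere 1 gives Az²+Bz+C=0 with A=1.0063, B=0.1844, C=-0.0967;  B²−4AC=0.4232;  roots -0.4149, 0.2316;  negative root z = -0.4149
x = -0.0461, y = 0.0193

(-0.0461, 0.0193, -0.4149)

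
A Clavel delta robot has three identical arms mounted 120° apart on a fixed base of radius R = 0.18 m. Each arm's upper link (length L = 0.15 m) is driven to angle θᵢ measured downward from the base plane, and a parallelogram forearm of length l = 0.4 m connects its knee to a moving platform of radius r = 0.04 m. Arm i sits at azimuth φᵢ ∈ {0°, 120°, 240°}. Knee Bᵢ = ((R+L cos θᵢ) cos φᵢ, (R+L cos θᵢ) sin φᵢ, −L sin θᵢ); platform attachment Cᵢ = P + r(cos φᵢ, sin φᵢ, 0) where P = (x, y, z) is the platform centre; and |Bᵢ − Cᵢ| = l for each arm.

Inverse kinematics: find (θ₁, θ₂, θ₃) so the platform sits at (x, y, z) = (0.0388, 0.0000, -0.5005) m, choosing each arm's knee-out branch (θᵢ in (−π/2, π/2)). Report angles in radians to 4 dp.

arm 1 (φ=0.0°): x'=0.0388, y'=0.0000
  A cos θ + B sin θ = C:  0.1012·cos θ + -0.5005·sin θ = -0.4108
  √(A²+B²)=0.5106;  θ1 = -1.3713+2.5056 ≈ 1.1344
rotate P by −φ2: (-0.0194, -0.0336, -0.5005)
  A=0.1594, B=-0.5005, C=(l²−L²−A²−y'²−z²)/(2L)=-0.4651
  θ2 = atan2(B,A) + arccos(C/0.5253) = 1.3959
φ3=240.0° → target in arm frame (-0.0194, 0.0336)
  A=0.1594, B=-0.5005, C=(l²−L²−A²−y'²−z²)/(2L)=-0.4651
  θ3 = atan2(B,A) + arccos(C/0.5253) = 1.3959

θ₁ = 1.1344, θ₂ = 1.3959, θ₃ = 1.3959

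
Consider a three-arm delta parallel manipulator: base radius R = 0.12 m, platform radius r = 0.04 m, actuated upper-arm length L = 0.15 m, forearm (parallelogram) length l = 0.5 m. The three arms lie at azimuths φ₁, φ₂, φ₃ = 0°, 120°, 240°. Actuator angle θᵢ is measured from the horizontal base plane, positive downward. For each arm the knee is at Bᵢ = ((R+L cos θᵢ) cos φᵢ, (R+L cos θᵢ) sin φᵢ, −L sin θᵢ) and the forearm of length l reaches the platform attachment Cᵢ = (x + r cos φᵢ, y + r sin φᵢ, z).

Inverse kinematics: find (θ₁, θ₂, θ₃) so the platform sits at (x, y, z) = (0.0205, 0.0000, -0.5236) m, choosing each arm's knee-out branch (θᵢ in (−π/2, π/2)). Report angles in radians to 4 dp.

θ₁ = 0.4363, θ₂ = 0.5238, θ₃ = 0.5238

φ1=0.0° → target in arm frame (0.0205, 0.0000)
  A cos θ + B sin θ = C:  0.0595·cos θ + -0.5236·sin θ = -0.1673
  θ1 = atan2(B,A) + arccos(C/0.5270) = 0.4363
rotate P by −φ2: (-0.0102, -0.0178, -0.5236)
  A cos θ + B sin θ = C:  0.0902·cos θ + -0.5236·sin θ = -0.1837
  √(A²+B²)=0.5313;  θ2 = -1.4001+1.9239 ≈ 0.5238
arm 3 (φ=240.0°): x'=-0.0103, y'=0.0178
  A=0.0902, B=-0.5236, C=(l²−L²−A²−y'²−z²)/(2L)=-0.1837
  √(A²+B²)=0.5313;  θ3 = -1.4001+1.9239 ≈ 0.5238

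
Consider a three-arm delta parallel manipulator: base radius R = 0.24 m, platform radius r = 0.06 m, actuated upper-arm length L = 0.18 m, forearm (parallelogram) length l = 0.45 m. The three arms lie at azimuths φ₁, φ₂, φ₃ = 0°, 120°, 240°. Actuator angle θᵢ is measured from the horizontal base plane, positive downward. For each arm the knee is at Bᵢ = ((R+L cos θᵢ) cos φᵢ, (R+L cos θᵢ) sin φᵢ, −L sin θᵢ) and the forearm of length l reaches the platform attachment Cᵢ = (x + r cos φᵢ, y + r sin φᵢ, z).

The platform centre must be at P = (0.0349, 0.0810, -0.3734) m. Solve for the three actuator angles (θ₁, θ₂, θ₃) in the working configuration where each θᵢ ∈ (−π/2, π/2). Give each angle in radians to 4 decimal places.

θ₁ = 0.3494, θ₂ = 0.2619, θ₃ = 0.8726

arm 1 (φ=0.0°): x'=0.0349, y'=0.0810
  e−x'=0.1451;  (l²−L²−(e−x')²−y'²−z²)/2L = 0.0085
  γ=atan2(-0.3734,0.1451)=-1.2002;  ψ=arccos(0.0212)=1.5496;  θ1=γ+ψ≈0.3494
rotate P by −φ2: (0.0527, -0.0707, -0.3734)
  e−x'=0.1273;  (l²−L²−(e−x')²−y'²−z²)/2L = 0.0263
  γ=atan2(-0.3734,0.1273)=-1.2422;  ψ=arccos(0.0666)=1.5041;  θ2=γ+ψ≈0.2619
φ3=240.0° → target in arm frame (-0.0876, -0.0103)
  e−x'=0.2676;  (l²−L²−(e−x')²−y'²−z²)/2L = -0.1140
  γ=atan2(-0.3734,0.2676)=-0.9490;  ψ=arccos(-0.2482)=1.8216;  θ3=γ+ψ≈0.8726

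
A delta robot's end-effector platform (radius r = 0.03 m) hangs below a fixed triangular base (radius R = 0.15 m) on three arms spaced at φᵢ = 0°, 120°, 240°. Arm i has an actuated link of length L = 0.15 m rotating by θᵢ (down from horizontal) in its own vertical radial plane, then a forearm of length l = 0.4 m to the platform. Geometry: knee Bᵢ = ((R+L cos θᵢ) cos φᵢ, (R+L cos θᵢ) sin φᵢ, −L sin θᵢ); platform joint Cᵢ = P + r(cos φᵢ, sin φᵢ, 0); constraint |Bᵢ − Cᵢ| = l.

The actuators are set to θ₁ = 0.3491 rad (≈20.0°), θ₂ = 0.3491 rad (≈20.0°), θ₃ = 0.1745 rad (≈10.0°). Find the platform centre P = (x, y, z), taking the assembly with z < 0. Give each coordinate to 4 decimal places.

(-0.0119, -0.0206, -0.3431)

O1 = (0.2610·cos0.0°, 0.2610·sin0.0°, -0.0513) = (0.2610, 0.0000, -0.0513)
O2 = (0.2610·cos120.0°, 0.2610·sin120.0°, -0.0513) = (-0.1305, 0.2260, -0.0513)
φ3=240.0°: virtual centre (-0.1339, -0.2319, -0.0260), radius l
subtract pairs → two planes through P
linear system: -0.7829x+0.4520y = 0.0000−0.0000z; -0.7896x+-0.4637y = 0.0016−0.0505z
det = 0.7199;  x = -0.0010+0.0317z,  y = -0.0018+0.0549z
into |P−O₁|² = l²: 1.0040z² + 0.0858z + -0.0887 = 0;  Δ = 0.3637;  z = -0.3431 or 0.2576 → z<0 root = -0.3431
x = -0.0119, y = -0.0206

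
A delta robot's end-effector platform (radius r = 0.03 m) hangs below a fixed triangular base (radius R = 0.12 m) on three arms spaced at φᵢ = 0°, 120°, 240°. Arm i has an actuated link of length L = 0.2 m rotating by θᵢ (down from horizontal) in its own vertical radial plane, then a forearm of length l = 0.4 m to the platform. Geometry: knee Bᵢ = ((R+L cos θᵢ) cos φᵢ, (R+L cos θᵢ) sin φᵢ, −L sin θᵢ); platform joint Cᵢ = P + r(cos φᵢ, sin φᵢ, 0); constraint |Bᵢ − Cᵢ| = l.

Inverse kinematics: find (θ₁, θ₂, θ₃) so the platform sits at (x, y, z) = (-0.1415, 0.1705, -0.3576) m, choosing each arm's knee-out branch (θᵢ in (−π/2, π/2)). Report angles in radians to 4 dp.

θ₁ = 1.1347, θ₂ = -0.1744, θ₃ = 0.9602

arm 1 (φ=0.0°): x'=-0.1415, y'=0.1705
  A cos θ + B sin θ = C:  0.2315·cos θ + -0.3576·sin θ = -0.2264
  γ=atan2(-0.3576,0.2315)=-0.9963;  ψ=arccos(-0.5313)=2.1310;  θ1=γ+ψ≈1.1347
arm 2 (φ=120.0°): x'=0.2184, y'=0.0373
  e−x'=-0.1284;  (l²−L²−(e−x')²−y'²−z²)/2L = -0.0644
  θ2 = atan2(B,A) + arccos(C/0.3800) = -0.1744
rotate P by −φ3: (-0.0769, -0.2078, -0.3576)
  A=0.1669, B=-0.3576, C=(l²−L²−A²−y'²−z²)/(2L)=-0.1973
  θ3 = atan2(B,A) + arccos(C/0.3946) = 0.9602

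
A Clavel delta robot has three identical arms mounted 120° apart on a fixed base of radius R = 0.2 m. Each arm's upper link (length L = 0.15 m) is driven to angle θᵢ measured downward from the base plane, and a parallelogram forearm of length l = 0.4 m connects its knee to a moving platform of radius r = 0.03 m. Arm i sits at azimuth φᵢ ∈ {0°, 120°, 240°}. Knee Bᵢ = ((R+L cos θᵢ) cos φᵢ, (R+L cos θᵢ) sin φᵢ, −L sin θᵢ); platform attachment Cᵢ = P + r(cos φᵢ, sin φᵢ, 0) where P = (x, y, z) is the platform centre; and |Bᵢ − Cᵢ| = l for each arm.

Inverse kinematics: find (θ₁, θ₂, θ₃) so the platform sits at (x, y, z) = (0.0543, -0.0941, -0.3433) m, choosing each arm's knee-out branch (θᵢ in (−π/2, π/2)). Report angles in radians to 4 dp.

rotate P by −φ1: (0.0543, -0.0941, -0.3433)
  A cos θ + B sin θ = C:  0.1157·cos θ + -0.3433·sin θ = -0.0087
  θ1 = atan2(B,A) + arccos(C/0.3623) = 0.3490
arm 2 (φ=120.0°): x'=-0.1086, y'=0.0000
  A=0.2786, B=-0.3433, C=(l²−L²−A²−y'²−z²)/(2L)=-0.1933
  θ2 = atan2(B,A) + arccos(C/0.4422) = 1.1343
rotate P by −φ3: (0.0543, 0.0941, -0.3433)
  e−x'=0.1157;  (l²−L²−(e−x')²−y'²−z²)/2L = -0.0086
  √(A²+B²)=0.3623;  θ3 = -1.2458+1.5946 ≈ 0.3487

θ₁ = 0.3490, θ₂ = 1.1343, θ₃ = 0.3487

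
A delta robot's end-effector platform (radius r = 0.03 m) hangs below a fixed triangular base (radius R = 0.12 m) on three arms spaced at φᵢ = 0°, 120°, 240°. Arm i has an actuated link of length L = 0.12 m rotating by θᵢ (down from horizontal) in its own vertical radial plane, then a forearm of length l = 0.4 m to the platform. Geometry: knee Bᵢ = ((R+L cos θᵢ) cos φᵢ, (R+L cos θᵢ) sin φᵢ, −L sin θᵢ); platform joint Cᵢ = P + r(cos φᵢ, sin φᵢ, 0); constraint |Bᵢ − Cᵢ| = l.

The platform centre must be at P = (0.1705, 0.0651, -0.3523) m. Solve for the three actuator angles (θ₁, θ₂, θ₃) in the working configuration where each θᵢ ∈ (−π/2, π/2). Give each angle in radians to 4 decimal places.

θ₁ = -0.3491, θ₂ = 0.6108, θ₃ = 1.0471

rotate P by −φ1: (0.1705, 0.0651, -0.3523)
  A cos θ + B sin θ = C:  -0.0805·cos θ + -0.3523·sin θ = 0.0449
  θ1 = atan2(B,A) + arccos(C/0.3614) = -0.3491
rotate P by −φ2: (-0.0289, -0.1802, -0.3523)
  A cos θ + B sin θ = C:  0.1189·cos θ + -0.3523·sin θ = -0.1047
  √(A²+B²)=0.3718;  θ2 = -1.2454+1.8562 ≈ 0.6108
φ3=240.0° → target in arm frame (-0.1416, 0.1151)
  A=0.2316, B=-0.3523, C=(l²−L²−A²−y'²−z²)/(2L)=-0.1892
  √(A²+B²)=0.4216;  θ3 = -0.9892+2.0362 ≈ 1.0471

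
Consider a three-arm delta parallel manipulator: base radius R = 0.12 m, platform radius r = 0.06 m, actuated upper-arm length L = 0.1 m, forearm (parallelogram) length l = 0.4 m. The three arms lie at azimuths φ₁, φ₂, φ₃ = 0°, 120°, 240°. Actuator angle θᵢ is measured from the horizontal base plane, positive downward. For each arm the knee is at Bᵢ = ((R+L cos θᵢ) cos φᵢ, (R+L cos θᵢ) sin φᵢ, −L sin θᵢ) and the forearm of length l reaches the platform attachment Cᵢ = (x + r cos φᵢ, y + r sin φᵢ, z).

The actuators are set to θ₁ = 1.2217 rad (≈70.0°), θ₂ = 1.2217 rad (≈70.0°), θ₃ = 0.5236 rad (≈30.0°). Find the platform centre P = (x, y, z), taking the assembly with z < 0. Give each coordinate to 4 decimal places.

arm 1 at φ=0.0°: ρ1 = 0.0942;  S1 = (0.0942, 0.0000, -0.0940)
φ2=120.0°: virtual centre (-0.0471, 0.0816, -0.0940), radius l
S3 = (0.1466·cos240.0°, 0.1466·sin240.0°, -0.0500) = (-0.0733, -0.1270, -0.0500)
|S₂|²−|S₁|² = 0.0000;  |S₃|²−|S₁|² = 0.0063
plane₁₂: -0.2826x+0.1632y+0.0000z = 0.0000
Cramer: x(z) = -0.0081+0.1135z;  y(z) = -0.0141+0.1966z
sphere 1 gives Az²+Bz+C=0 with A=1.0515, B=0.1592, C=-0.1405;  B²−4AC=0.6163;  roots -0.4490, 0.2976;  negative root z = -0.4490
x = -0.0591, y = -0.1023

(-0.0591, -0.1023, -0.4490)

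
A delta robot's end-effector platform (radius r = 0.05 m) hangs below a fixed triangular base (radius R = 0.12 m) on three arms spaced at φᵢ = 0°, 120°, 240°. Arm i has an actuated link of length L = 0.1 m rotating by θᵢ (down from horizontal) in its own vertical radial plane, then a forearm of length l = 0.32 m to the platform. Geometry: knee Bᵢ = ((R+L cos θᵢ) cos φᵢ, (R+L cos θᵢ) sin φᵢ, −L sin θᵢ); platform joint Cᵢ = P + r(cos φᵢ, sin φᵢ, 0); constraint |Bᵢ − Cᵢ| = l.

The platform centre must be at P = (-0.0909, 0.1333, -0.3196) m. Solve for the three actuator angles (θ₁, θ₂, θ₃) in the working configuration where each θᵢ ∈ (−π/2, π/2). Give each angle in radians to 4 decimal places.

θ₁ = 1.3088, θ₂ = -0.0004, θ₃ = 1.2214

rotate P by −φ1: (-0.0909, 0.1333, -0.3196)
  e−x'=0.1609;  (l²−L²−(e−x')²−y'²−z²)/2L = -0.2670
  √(A²+B²)=0.3578;  θ1 = -1.1044+2.4132 ≈ 1.3088
φ2=120.0° → target in arm frame (0.1609, 0.0121)
  A cos θ + B sin θ = C:  -0.0909·cos θ + -0.3196·sin θ = -0.0908
  √(A²+B²)=0.3323;  θ2 = -1.8479+1.8474 ≈ -0.0004
arm 3 (φ=240.0°): x'=-0.0700, y'=-0.1454
  A cos θ + B sin θ = C:  0.1400·cos θ + -0.3196·sin θ = -0.2524
  √(A²+B²)=0.3489;  θ3 = -1.1579+2.3794 ≈ 1.2214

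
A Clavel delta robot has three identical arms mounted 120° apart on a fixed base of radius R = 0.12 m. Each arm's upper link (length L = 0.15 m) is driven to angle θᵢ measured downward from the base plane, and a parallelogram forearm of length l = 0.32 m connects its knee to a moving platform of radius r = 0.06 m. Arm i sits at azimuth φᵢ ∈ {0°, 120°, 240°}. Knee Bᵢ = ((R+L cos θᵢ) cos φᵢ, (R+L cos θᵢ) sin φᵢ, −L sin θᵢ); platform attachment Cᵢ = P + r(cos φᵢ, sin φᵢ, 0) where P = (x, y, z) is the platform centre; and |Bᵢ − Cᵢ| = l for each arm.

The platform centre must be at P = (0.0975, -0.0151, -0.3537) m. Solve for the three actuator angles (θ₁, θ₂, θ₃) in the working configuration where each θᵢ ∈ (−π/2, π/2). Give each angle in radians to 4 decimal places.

θ₁ = 0.3488, θ₂ = 0.9599, θ₃ = 0.8725

rotate P by −φ1: (0.0975, -0.0151, -0.3537)
  A cos θ + B sin θ = C:  -0.0375·cos θ + -0.3537·sin θ = -0.1561
  √(A²+B²)=0.3557;  θ1 = -1.6764+2.0252 ≈ 0.3488
φ2=120.0° → target in arm frame (-0.0618, -0.0769)
  A=0.1218, B=-0.3537, C=(l²−L²−A²−y'²−z²)/(2L)=-0.2199
  √(A²+B²)=0.3741;  θ2 = -1.2391+2.1990 ≈ 0.9599
rotate P by −φ3: (-0.0357, 0.0920, -0.3537)
  A cos θ + B sin θ = C:  0.0957·cos θ + -0.3537·sin θ = -0.2094
  γ=atan2(-0.3537,0.0957)=-1.3066;  ψ=arccos(-0.5715)=2.1791;  θ3=γ+ψ≈0.8725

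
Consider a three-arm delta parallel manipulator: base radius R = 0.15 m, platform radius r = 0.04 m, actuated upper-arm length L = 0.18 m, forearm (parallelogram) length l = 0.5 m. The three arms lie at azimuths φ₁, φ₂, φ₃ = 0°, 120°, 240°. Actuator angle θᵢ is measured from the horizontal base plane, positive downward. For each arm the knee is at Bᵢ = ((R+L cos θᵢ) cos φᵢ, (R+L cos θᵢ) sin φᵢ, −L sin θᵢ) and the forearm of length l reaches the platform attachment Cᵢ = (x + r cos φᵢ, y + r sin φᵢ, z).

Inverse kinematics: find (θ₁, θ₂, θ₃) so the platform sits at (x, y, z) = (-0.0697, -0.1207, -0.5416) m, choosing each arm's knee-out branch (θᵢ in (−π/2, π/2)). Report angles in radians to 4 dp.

θ₁ = 0.9598, θ₂ = 0.9598, θ₃ = 0.3489

rotate P by −φ1: (-0.0697, -0.1207, -0.5416)
  A cos θ + B sin θ = C:  0.1797·cos θ + -0.5416·sin θ = -0.3405
  θ1 = atan2(B,A) + arccos(C/0.5706) = 0.9598
arm 2 (φ=120.0°): x'=-0.0697, y'=0.1207
  e−x'=0.1797;  (l²−L²−(e−x')²−y'²−z²)/2L = -0.3405
  θ2 = atan2(B,A) + arccos(C/0.5706) = 0.9598
rotate P by −φ3: (0.1394, 0.0000, -0.5416)
  e−x'=-0.0294;  (l²−L²−(e−x')²−y'²−z²)/2L = -0.2128
  γ=atan2(-0.5416,-0.0294)=-1.6250;  ψ=arccos(-0.3923)=1.9739;  θ3=γ+ψ≈0.3489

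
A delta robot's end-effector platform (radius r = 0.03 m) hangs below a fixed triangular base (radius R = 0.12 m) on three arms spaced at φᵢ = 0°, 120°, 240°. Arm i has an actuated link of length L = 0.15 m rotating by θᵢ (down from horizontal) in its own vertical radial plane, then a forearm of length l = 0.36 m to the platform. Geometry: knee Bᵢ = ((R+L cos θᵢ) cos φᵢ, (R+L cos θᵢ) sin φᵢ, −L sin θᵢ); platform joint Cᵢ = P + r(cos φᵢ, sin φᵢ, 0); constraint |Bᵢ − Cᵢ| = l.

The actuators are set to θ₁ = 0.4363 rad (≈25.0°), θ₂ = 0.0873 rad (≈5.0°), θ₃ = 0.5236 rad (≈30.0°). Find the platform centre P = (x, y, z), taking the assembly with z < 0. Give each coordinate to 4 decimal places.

S1 = (0.2259·cos0.0°, 0.2259·sin0.0°, -0.0634) = (0.2259, 0.0000, -0.0634)
arm 2 at φ=120.0°: (R−r)+L cos θ2 = 0.2394;  S2 = (-0.1197, 0.2074, -0.0131)
arm 3 at φ=240.0°: (R−r)+L cos θ3 = 0.2199;  S3 = (-0.1100, -0.1904, -0.0750)
subtract pairs → two planes through P
[-0.6913 0.4147 0.1006]·P = 0.0024;  [-0.6718 -0.3809 -0.0232]·P = -0.0011
Cramer: x(z) = -0.0009+0.0529z;  y(z) = 0.0044-0.1544z
sphere 1 gives Az²+Bz+C=0 with A=1.0266, B=0.1014, C=-0.0741;  B²−4AC=0.3146;  roots -0.3226, 0.2238;  negative root z = -0.3226
x = -0.0180, y = 0.0542

(-0.0180, 0.0542, -0.3226)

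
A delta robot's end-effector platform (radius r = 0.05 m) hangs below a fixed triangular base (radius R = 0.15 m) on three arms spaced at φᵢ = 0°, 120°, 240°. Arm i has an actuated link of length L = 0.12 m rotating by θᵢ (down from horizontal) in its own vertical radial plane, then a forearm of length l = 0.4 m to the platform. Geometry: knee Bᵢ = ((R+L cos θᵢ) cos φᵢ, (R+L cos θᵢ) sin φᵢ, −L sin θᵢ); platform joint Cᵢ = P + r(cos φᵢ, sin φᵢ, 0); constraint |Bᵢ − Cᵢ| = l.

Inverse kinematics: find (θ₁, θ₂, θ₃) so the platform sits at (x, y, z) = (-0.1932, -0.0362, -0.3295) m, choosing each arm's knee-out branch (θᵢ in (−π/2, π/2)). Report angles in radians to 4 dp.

rotate P by −φ1: (-0.1932, -0.0362, -0.3295)
  A=0.2932, B=-0.3295, C=(l²−L²−A²−y'²−z²)/(2L)=-0.2094
  γ=atan2(-0.3295,0.2932)=-0.8436;  ψ=arccos(-0.4747)=2.0654;  θ1=γ+ψ≈1.2218
arm 2 (φ=120.0°): x'=0.0652, y'=0.1854
  A cos θ + B sin θ = C:  0.0348·cos θ + -0.3295·sin θ = 0.0060
  θ2 = atan2(B,A) + arccos(C/0.3313) = 0.0869
arm 3 (φ=240.0°): x'=0.1280, y'=-0.1492
  e−x'=-0.0280;  (l²−L²−(e−x')²−y'²−z²)/2L = 0.0583
  γ=atan2(-0.3295,-0.0280)=-1.6554;  ψ=arccos(0.1762)=1.3937;  θ3=γ+ψ≈-0.2617

θ₁ = 1.2218, θ₂ = 0.0869, θ₃ = -0.2617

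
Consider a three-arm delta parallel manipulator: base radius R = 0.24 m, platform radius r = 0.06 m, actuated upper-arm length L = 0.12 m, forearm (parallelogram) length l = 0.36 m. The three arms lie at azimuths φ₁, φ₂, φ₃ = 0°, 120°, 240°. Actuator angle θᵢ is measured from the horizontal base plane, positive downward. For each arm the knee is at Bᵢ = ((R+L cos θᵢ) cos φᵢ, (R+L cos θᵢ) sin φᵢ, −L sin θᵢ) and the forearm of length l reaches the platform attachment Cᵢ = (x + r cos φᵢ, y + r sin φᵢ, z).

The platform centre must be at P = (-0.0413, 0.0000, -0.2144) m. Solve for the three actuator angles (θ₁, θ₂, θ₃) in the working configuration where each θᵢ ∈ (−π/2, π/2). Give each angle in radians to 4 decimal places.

φ1=0.0° → target in arm frame (-0.0413, 0.0000)
  A=0.2213, B=-0.2144, C=(l²−L²−A²−y'²−z²)/(2L)=0.0844
  γ=atan2(-0.2144,0.2213)=-0.7696;  ψ=arccos(0.2740)=1.2933;  θ1=γ+ψ≈0.5237
arm 2 (φ=120.0°): x'=0.0206, y'=0.0358
  e−x'=0.1593;  (l²−L²−(e−x')²−y'²−z²)/2L = 0.1773
  θ2 = atan2(B,A) + arccos(C/0.2671) = -0.0868
φ3=240.0° → target in arm frame (0.0207, -0.0358)
  A=0.1593, B=-0.2144, C=(l²−L²−A²−y'²−z²)/(2L)=0.1773
  θ3 = atan2(B,A) + arccos(C/0.2671) = -0.0868

θ₁ = 0.5237, θ₂ = -0.0868, θ₃ = -0.0868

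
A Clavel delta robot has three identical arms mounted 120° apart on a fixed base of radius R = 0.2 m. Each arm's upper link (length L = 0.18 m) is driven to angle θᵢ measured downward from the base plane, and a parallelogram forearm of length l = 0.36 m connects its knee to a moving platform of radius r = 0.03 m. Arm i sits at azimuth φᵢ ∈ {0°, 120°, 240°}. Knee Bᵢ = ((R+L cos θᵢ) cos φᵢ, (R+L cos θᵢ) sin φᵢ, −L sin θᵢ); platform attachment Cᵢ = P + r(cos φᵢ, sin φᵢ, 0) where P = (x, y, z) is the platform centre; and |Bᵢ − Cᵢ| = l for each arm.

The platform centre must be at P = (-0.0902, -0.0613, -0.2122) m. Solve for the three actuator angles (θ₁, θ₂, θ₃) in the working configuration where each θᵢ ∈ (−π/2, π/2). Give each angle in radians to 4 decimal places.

arm 1 (φ=0.0°): x'=-0.0902, y'=-0.0613
  e−x'=0.2602;  (l²−L²−(e−x')²−y'²−z²)/2L = -0.0536
  θ1 = atan2(B,A) + arccos(C/0.3358) = 1.0469
rotate P by −φ2: (-0.0080, 0.1088, -0.2122)
  A cos θ + B sin θ = C:  0.1780·cos θ + -0.2122·sin θ = 0.0241
  θ2 = atan2(B,A) + arccos(C/0.2770) = 0.6110
arm 3 (φ=240.0°): x'=0.0982, y'=-0.0475
  e−x'=0.0718;  (l²−L²−(e−x')²−y'²−z²)/2L = 0.1243
  √(A²+B²)=0.2240;  θ3 = -1.2445+0.9824 ≈ -0.2621

θ₁ = 1.0469, θ₂ = 0.6110, θ₃ = -0.2621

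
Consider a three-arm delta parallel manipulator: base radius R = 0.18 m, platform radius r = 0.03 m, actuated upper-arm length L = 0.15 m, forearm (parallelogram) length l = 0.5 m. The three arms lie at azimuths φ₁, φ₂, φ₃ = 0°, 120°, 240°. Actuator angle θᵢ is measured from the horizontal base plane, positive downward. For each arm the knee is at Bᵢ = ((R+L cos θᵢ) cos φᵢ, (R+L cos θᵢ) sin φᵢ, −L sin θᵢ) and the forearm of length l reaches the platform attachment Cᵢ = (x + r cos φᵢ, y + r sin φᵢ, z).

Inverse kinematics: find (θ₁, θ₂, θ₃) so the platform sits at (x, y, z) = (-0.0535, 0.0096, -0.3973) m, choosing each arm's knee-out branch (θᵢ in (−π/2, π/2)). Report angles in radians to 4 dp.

θ₁ = 0.2616, θ₂ = -0.1751, θ₃ = -0.0875

rotate P by −φ1: (-0.0535, 0.0096, -0.3973)
  A=0.2035, B=-0.3973, C=(l²−L²−A²−y'²−z²)/(2L)=0.0938
  γ=atan2(-0.3973,0.2035)=-1.0974;  ψ=arccos(0.2102)=1.3590;  θ1=γ+ψ≈0.2616
φ2=120.0° → target in arm frame (0.0351, 0.0415)
  A=0.1149, B=-0.3973, C=(l²−L²−A²−y'²−z²)/(2L)=0.1824
  θ2 = atan2(B,A) + arccos(C/0.4136) = -0.1751
arm 3 (φ=240.0°): x'=0.0184, y'=-0.0511
  A=0.1316, B=-0.3973, C=(l²−L²−A²−y'²−z²)/(2L)=0.1658
  √(A²+B²)=0.4185;  θ3 = -1.2510+1.1636 ≈ -0.0875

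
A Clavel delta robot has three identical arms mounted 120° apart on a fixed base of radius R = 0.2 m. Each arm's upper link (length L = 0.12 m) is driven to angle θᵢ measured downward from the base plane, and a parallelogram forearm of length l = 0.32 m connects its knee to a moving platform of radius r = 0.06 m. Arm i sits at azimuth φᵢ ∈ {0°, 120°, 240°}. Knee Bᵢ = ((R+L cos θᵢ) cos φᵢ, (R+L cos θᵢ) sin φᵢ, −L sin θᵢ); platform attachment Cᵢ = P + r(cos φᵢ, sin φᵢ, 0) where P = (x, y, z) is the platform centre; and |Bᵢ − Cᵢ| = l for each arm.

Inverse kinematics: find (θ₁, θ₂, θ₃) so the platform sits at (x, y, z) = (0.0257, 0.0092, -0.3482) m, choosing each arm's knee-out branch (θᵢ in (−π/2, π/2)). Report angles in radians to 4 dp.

θ₁ = 0.8728, θ₂ = 1.0468, θ₃ = 1.1343

φ1=0.0° → target in arm frame (0.0257, 0.0092)
  e−x'=0.1143;  (l²−L²−(e−x')²−y'²−z²)/2L = -0.1933
  γ=atan2(-0.3482,0.1143)=-1.2536;  ψ=arccos(-0.5275)=2.1264;  θ1=γ+ψ≈0.8728
rotate P by −φ2: (-0.0049, -0.0269, -0.3482)
  A cos θ + B sin θ = C:  0.1449·cos θ + -0.3482·sin θ = -0.2290
  γ=atan2(-0.3482,0.1449)=-1.1765;  ψ=arccos(-0.6072)=2.2233;  θ2=γ+ψ≈1.0468
rotate P by −φ3: (-0.0208, 0.0177, -0.3482)
  A=0.1608, B=-0.3482, C=(l²−L²−A²−y'²−z²)/(2L)=-0.2476
  θ3 = atan2(B,A) + arccos(C/0.3835) = 1.1343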